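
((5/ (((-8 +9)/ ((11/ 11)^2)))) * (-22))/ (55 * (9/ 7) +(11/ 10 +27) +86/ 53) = -408100/ 372621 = -1.10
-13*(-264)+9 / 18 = 6865 / 2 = 3432.50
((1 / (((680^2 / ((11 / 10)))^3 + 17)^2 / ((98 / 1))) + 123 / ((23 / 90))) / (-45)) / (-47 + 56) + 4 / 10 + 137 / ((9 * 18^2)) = -486058711585531735273503162238472284221533585 / 655574886047453081123346634644588065550359772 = -0.74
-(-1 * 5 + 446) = -441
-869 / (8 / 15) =-13035 / 8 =-1629.38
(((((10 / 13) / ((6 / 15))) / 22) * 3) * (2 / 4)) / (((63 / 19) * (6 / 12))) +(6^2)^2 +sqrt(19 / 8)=sqrt(38) / 4 +7784251 / 6006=1297.62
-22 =-22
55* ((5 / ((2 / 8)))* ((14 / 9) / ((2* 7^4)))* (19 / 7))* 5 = 104500 / 21609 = 4.84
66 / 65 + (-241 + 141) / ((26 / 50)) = -12434 / 65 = -191.29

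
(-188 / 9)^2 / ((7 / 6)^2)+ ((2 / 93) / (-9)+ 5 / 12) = 52659835 / 164052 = 320.99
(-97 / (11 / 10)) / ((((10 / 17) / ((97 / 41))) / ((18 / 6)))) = -479859 / 451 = -1063.99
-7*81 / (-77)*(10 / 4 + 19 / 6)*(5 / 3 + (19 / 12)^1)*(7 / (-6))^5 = -3714347 / 12672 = -293.11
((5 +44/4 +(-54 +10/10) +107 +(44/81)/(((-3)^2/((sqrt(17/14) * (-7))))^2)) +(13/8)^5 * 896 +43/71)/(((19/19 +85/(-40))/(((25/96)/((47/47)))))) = -30479650653925/12879295488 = -2366.56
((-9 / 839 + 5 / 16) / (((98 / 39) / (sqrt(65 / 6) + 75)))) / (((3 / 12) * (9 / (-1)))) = -1316575 / 328888 - 52663 * sqrt(390) / 5919984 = -4.18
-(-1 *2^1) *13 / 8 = 13 / 4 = 3.25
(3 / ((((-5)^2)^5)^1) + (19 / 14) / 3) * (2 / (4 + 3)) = 185547001 / 1435546875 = 0.13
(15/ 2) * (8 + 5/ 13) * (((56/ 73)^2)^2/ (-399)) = -382842880/ 7014365527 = -0.05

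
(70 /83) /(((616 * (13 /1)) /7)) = 35 /47476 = 0.00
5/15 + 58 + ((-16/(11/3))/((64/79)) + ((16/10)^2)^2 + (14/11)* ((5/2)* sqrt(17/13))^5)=4908797/82500 + 6321875* sqrt(221)/386672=302.55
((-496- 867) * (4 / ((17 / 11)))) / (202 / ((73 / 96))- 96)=-1094489 / 52632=-20.80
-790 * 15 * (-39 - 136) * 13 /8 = 13479375 /4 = 3369843.75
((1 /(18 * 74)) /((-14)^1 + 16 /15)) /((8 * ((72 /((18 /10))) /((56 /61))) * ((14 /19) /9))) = -0.00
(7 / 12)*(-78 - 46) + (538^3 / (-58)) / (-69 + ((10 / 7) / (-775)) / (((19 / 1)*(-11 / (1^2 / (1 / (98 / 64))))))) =120844800251171 / 3111474351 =38838.44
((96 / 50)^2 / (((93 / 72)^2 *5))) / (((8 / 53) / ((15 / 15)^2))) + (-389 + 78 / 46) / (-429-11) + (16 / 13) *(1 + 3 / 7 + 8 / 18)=7608011556121 / 1244537043750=6.11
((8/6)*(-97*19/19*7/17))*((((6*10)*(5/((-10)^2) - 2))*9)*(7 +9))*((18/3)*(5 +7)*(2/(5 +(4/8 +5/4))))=325398528/17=19141089.88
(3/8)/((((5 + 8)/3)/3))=0.26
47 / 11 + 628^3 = 2724404719 / 11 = 247673156.27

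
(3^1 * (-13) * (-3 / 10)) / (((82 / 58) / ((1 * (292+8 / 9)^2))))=1309791496 / 1845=709914.09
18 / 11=1.64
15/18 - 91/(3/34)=-2061/2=-1030.50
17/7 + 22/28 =45/14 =3.21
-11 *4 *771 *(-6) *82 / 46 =362839.30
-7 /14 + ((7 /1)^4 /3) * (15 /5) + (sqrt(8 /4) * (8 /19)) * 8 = 64 * sqrt(2) /19 + 4801 /2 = 2405.26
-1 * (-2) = 2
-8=-8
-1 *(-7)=7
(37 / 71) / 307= 0.00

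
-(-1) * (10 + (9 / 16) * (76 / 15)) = 257 / 20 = 12.85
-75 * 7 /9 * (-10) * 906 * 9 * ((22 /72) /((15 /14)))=4069450 /3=1356483.33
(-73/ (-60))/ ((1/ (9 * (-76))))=-4161/ 5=-832.20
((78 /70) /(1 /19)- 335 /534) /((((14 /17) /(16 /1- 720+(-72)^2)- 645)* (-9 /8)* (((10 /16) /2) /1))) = 26736529408 /295107539895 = 0.09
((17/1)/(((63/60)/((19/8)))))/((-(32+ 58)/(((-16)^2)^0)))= -323/756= -0.43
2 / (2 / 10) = 10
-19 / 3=-6.33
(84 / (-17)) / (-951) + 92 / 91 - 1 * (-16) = 8344720 / 490399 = 17.02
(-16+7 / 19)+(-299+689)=7113 / 19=374.37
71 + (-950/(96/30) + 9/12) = -225.12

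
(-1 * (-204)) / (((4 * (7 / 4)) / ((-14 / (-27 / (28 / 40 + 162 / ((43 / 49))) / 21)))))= 37928156 / 645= 58803.34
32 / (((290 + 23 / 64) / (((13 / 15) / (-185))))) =-26624 / 51567825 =-0.00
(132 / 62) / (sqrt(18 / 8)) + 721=22395 / 31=722.42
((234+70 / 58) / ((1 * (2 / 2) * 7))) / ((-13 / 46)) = -313766 / 2639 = -118.90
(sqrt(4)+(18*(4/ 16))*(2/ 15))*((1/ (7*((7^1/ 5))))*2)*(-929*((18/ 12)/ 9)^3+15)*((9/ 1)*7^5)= 858729.08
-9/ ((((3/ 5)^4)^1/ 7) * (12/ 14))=-30625/ 54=-567.13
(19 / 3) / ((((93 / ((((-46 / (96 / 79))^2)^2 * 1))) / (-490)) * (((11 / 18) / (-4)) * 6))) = 50738706867698255 / 678813696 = 74746144.88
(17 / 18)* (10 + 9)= 323 / 18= 17.94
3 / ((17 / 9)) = 27 / 17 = 1.59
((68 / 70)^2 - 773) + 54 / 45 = -944299 / 1225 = -770.86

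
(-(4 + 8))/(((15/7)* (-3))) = 28/15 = 1.87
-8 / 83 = -0.10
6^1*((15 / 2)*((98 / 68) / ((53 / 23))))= 50715 / 1802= 28.14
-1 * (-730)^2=-532900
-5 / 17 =-0.29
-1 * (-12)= 12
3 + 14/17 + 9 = 218/17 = 12.82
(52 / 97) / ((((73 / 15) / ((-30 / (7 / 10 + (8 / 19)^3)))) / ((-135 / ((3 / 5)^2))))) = 200625750000 / 125411591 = 1599.74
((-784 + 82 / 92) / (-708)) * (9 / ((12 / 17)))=612391 / 43424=14.10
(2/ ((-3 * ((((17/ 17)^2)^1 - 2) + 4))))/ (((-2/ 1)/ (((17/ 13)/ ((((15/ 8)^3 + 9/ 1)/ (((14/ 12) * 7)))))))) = 213248/ 2802033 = 0.08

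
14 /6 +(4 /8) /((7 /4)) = 55 /21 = 2.62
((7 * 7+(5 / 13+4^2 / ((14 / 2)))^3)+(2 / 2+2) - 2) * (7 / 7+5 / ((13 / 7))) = 2497317936 / 9796423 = 254.92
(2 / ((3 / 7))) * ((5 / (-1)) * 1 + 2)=-14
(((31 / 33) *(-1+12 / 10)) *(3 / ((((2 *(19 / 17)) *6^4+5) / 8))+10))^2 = 234269901350884 / 66258704603025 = 3.54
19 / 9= 2.11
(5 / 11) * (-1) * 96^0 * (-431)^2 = -928805 / 11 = -84436.82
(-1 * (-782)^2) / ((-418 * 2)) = 152881 / 209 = 731.49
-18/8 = -9/4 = -2.25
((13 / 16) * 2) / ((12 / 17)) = 221 / 96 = 2.30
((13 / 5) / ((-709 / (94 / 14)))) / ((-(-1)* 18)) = -611 / 446670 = -0.00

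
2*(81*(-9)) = -1458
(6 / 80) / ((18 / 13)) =13 / 240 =0.05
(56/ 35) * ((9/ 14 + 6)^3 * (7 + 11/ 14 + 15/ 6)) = 57913704/ 12005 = 4824.13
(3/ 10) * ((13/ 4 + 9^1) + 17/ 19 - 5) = 2.44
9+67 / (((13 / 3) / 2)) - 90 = -651 / 13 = -50.08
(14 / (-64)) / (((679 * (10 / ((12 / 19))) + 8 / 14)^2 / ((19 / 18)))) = -6517 / 3262488487696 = -0.00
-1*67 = -67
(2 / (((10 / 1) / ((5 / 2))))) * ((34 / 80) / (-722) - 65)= -1877217 / 57760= -32.50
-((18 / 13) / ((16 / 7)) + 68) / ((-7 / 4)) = 7135 / 182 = 39.20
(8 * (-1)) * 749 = -5992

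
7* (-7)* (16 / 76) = -196 / 19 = -10.32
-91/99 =-0.92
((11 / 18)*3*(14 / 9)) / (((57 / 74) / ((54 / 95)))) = 2.10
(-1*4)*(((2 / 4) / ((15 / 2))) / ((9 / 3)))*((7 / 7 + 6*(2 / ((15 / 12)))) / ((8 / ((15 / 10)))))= -53 / 300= -0.18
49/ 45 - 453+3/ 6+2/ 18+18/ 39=-58609/ 130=-450.84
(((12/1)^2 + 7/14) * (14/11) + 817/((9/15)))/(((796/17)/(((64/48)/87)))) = 867068/1713987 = 0.51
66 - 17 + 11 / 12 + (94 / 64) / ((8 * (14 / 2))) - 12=203981 / 5376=37.94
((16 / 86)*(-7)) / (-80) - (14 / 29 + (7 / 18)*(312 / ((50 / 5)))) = -471359 / 37410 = -12.60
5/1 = 5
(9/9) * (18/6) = 3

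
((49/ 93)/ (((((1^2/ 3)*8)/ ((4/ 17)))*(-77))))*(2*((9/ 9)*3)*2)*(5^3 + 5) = -5460/ 5797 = -0.94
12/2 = 6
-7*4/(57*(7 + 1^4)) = -7/114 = -0.06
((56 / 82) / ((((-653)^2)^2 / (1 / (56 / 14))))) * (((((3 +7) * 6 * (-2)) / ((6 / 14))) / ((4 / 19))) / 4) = -4655 / 14909620093042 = -0.00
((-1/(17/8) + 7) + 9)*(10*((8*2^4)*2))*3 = 2027520/17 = 119265.88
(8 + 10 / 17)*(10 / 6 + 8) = 4234 / 51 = 83.02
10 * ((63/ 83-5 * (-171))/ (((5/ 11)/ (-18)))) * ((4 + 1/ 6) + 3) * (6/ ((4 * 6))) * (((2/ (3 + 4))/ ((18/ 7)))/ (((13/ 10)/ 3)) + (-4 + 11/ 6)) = 1251460089/ 1079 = 1159833.26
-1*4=-4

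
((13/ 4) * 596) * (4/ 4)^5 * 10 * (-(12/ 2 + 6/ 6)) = -135590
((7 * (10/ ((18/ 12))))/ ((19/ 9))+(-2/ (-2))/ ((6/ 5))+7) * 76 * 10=68260/ 3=22753.33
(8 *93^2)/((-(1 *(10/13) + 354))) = -224874/1153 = -195.03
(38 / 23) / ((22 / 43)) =817 / 253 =3.23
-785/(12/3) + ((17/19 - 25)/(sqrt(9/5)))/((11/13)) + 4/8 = -783/4 - 5954 * sqrt(5)/627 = -216.98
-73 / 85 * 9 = -657 / 85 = -7.73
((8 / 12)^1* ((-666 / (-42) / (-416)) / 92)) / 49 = -0.00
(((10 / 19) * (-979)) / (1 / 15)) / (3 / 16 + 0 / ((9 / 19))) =-783200 / 19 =-41221.05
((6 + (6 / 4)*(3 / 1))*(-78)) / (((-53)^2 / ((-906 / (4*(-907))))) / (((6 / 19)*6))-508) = -6678126 / 44265265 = -0.15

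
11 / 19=0.58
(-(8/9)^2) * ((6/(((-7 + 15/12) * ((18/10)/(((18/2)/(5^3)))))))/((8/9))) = 64/1725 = 0.04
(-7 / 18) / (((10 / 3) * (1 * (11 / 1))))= -7 / 660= -0.01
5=5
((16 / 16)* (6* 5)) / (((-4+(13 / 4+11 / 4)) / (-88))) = -1320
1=1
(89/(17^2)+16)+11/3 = 17318/867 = 19.97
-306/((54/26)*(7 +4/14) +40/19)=-529074/29803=-17.75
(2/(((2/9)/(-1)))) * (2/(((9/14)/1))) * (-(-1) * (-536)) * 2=30016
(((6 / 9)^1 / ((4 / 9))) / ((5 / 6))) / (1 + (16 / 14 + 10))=63 / 425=0.15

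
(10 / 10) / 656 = 1 / 656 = 0.00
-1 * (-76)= 76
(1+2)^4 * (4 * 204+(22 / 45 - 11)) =326223 / 5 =65244.60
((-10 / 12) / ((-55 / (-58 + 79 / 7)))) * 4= -218 / 77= -2.83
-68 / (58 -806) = 1 / 11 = 0.09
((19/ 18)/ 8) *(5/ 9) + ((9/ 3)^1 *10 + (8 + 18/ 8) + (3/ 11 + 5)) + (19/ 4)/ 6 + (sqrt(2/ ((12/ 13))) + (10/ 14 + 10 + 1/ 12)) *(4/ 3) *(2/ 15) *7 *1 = 28 *sqrt(78)/ 135 + 4264307/ 71280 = 61.66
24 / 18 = 4 / 3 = 1.33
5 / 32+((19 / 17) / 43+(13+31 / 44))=3573237 / 257312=13.89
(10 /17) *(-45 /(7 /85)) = -2250 /7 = -321.43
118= 118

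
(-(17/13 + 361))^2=22184100/169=131266.86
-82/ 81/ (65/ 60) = -328/ 351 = -0.93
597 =597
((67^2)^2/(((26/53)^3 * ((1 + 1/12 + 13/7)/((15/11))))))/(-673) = -945012108951855/8034609154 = -117617.68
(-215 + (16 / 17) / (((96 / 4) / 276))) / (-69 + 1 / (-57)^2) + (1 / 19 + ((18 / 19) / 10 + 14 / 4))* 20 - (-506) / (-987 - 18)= 1097447983493 / 14554438140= 75.40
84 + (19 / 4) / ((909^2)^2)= 229400737762915 / 2730961163844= 84.00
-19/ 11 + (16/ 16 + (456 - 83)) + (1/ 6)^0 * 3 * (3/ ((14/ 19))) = 59211/ 154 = 384.49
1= 1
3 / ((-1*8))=-3 / 8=-0.38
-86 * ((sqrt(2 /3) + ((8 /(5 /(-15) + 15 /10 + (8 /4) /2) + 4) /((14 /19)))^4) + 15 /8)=-280234380849845 /274299844 -86 * sqrt(6) /3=-1021705.44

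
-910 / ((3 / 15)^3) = -113750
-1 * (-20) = 20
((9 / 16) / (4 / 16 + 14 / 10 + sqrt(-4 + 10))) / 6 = -165 / 3496 + 25 * sqrt(6) / 874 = 0.02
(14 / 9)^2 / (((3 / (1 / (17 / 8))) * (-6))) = -784 / 12393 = -0.06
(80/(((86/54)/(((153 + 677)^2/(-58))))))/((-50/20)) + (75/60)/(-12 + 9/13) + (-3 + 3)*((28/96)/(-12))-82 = 174931415993/733236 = 238574.51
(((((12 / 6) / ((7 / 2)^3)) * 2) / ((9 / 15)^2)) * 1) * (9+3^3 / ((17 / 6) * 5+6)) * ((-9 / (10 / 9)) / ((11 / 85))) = -76561200 / 456533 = -167.70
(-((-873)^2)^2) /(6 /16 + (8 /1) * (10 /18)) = -41820524110152 /347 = -120520242392.37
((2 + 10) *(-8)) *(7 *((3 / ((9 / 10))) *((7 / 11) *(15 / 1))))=-235200 / 11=-21381.82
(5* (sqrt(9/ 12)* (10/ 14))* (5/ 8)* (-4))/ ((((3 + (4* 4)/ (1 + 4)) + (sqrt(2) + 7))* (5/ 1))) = -0.11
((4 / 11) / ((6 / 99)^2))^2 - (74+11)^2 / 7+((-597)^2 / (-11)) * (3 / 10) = -732569 / 770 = -951.39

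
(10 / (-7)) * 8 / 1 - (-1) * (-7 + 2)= -115 / 7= -16.43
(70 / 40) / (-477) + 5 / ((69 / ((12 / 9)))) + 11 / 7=511277 / 307188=1.66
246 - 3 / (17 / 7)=4161 / 17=244.76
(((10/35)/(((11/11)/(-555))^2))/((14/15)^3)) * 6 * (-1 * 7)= -3118753125/686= -4546287.35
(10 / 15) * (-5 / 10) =-1 / 3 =-0.33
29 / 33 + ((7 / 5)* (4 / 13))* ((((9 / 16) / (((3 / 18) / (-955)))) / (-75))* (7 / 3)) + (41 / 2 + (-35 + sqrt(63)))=3* sqrt(7) + 317183 / 10725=37.51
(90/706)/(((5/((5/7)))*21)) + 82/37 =1418909/639989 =2.22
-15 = -15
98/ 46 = 49/ 23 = 2.13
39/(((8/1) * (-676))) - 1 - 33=-14147/416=-34.01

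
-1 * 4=-4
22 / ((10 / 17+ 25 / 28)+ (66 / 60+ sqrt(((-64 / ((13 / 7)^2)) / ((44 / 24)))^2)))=97337240 / 56201917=1.73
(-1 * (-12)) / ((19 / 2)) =24 / 19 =1.26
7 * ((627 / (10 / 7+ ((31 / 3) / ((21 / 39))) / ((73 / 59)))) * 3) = 20185011 / 25967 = 777.33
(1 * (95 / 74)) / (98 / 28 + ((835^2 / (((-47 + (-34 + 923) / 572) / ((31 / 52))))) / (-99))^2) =207992779695 / 1383372243289229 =0.00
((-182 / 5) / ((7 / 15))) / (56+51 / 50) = -3900 / 2851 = -1.37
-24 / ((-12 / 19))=38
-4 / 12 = -1 / 3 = -0.33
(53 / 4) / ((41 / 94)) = 2491 / 82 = 30.38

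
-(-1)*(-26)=-26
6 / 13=0.46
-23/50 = -0.46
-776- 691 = -1467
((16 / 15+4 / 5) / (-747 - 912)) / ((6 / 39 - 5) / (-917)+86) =-6812 / 520690185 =-0.00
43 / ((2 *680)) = 43 / 1360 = 0.03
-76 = -76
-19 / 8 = -2.38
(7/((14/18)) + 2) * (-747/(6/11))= -30129/2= -15064.50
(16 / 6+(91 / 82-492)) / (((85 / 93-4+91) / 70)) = -18615965 / 47888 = -388.74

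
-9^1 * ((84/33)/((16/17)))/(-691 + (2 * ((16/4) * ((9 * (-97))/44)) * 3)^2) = -11781/109412132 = -0.00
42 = 42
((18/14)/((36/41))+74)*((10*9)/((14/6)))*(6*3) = 2567295/49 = 52393.78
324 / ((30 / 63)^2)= 35721 / 25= 1428.84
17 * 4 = 68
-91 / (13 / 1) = -7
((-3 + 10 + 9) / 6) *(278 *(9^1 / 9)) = 2224 / 3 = 741.33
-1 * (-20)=20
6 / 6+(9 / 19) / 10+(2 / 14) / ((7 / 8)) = 11271 / 9310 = 1.21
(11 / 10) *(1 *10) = 11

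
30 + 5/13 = 395/13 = 30.38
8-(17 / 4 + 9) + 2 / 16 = -41 / 8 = -5.12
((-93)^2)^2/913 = 81933.41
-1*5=-5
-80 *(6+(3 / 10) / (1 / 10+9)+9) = -109440 / 91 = -1202.64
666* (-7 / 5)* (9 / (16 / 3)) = -1573.42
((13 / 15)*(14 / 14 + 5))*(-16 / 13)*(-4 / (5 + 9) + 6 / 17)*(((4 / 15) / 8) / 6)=-64 / 26775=-0.00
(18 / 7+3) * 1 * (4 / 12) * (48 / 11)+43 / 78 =51983 / 6006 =8.66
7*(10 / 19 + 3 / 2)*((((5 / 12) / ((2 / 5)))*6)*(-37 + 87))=336875 / 76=4432.57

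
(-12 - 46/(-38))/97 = -205/1843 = -0.11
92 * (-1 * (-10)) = 920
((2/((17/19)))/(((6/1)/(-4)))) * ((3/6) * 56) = -41.73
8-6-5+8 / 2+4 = 5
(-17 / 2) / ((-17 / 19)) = 19 / 2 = 9.50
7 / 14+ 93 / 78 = 22 / 13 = 1.69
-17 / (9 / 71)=-1207 / 9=-134.11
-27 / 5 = -5.40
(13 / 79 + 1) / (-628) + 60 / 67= 742639 / 831001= 0.89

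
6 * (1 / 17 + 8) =822 / 17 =48.35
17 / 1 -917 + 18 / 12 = -1797 / 2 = -898.50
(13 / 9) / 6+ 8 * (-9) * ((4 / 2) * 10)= -77747 / 54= -1439.76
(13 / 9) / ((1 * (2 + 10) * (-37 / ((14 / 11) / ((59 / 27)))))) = -91 / 48026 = -0.00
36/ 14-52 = -346/ 7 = -49.43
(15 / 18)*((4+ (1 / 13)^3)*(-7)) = -307615 / 13182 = -23.34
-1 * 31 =-31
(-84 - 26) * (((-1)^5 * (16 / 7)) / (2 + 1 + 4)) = 1760 / 49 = 35.92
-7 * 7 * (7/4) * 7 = -2401/4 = -600.25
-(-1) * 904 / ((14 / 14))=904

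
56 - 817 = -761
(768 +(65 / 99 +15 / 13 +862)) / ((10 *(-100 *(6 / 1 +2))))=-105007 / 514800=-0.20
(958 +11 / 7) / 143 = 6717 / 1001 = 6.71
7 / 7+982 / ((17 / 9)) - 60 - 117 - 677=-5663 / 17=-333.12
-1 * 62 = -62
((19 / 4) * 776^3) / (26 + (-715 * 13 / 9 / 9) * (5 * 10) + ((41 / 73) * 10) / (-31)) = -203431569885504 / 523498291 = -388600.26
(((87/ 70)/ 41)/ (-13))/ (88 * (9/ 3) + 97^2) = -87/ 360899630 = -0.00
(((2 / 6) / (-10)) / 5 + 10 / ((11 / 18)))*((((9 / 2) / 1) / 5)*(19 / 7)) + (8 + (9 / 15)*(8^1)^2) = 3324773 / 38500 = 86.36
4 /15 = 0.27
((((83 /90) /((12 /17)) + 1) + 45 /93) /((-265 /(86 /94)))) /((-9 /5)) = 0.01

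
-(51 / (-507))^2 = -289 / 28561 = -0.01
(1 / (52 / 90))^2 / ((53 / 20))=10125 / 8957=1.13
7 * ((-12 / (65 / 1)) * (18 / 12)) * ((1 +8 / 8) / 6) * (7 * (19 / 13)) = -5586 / 845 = -6.61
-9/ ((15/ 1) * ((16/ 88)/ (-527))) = 17391/ 10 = 1739.10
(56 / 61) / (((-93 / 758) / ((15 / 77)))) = -30320 / 20801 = -1.46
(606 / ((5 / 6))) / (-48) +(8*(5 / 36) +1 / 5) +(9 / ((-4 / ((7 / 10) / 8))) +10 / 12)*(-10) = -29093 / 1440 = -20.20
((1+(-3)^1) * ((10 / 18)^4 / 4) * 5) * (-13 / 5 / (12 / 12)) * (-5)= -40625 / 13122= -3.10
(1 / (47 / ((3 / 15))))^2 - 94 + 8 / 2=-4970249 / 55225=-90.00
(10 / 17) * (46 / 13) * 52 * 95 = 174800 / 17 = 10282.35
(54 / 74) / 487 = 27 / 18019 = 0.00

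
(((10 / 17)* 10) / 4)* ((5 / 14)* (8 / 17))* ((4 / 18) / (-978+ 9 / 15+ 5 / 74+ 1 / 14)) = -185000 / 3291703353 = -0.00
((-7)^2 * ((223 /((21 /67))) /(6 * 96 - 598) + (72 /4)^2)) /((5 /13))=12261977 /330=37157.51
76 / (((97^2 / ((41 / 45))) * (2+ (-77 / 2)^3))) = -24928 / 193291580385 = -0.00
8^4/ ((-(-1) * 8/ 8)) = 4096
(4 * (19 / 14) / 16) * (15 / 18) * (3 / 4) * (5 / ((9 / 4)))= 0.47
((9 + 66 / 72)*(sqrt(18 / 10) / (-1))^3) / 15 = -357*sqrt(5) / 500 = -1.60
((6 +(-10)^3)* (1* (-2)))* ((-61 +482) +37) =910504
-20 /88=-5 /22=-0.23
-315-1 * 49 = -364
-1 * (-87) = 87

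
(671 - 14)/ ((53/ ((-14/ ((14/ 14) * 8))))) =-4599/ 212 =-21.69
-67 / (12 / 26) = -871 / 6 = -145.17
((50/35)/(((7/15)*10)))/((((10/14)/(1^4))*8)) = 3/56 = 0.05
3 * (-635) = -1905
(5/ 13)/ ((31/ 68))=340/ 403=0.84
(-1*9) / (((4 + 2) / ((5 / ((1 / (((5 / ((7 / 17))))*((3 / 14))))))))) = -3825 / 196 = -19.52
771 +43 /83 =64036 /83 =771.52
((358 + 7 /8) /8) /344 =2871 /22016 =0.13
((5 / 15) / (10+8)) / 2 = 1 / 108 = 0.01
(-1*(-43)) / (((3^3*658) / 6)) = 43 / 2961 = 0.01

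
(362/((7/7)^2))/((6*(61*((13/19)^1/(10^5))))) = 343900000/2379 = 144556.54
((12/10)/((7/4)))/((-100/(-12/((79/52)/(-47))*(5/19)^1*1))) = -175968/262675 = -0.67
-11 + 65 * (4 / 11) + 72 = 931 / 11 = 84.64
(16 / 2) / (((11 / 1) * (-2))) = -4 / 11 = -0.36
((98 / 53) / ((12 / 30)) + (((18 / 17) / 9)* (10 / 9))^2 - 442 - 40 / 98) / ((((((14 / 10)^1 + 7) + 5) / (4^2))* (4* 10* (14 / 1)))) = -26613332161 / 28511998137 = -0.93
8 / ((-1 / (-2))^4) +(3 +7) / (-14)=891 / 7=127.29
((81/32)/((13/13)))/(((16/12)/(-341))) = -647.37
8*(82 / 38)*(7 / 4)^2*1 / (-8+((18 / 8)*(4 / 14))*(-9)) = -14063 / 3667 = -3.84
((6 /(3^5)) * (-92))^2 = 33856 /6561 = 5.16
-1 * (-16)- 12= 4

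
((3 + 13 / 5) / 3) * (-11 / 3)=-308 / 45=-6.84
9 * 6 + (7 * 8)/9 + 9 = 623/9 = 69.22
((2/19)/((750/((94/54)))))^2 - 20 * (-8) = 5921302502209/37008140625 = 160.00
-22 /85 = -0.26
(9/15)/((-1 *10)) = -0.06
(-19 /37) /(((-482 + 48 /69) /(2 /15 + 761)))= 4989229 /6143850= 0.81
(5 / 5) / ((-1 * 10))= -1 / 10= -0.10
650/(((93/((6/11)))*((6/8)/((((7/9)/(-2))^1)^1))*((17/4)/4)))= -291200/156519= -1.86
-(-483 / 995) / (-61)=-483 / 60695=-0.01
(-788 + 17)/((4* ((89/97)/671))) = -50182077/356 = -140960.89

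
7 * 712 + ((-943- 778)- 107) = 3156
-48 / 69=-16 / 23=-0.70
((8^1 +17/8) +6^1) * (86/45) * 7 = 12943/60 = 215.72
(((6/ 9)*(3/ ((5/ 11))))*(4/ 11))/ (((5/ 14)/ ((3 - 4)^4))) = 112/ 25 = 4.48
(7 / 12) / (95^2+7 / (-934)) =3269 / 50576058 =0.00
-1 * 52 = -52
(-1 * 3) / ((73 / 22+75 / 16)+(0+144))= -528 / 26753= -0.02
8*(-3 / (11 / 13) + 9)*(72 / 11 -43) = -192480 / 121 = -1590.74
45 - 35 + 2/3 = 32/3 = 10.67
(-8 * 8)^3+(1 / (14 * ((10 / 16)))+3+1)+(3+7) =-9174546 / 35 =-262129.89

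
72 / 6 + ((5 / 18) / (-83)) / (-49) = 878477 / 73206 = 12.00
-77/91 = -11/13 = -0.85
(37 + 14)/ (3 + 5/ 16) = 816/ 53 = 15.40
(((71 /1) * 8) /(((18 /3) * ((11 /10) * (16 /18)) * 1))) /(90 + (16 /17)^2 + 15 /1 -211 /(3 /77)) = -184671 /10127876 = -0.02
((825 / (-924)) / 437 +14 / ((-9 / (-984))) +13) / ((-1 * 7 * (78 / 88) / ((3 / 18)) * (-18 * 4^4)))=623313251 / 69267115008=0.01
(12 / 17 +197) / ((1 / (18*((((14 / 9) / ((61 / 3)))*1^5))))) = 282324 / 1037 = 272.25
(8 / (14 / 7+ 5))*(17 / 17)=8 / 7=1.14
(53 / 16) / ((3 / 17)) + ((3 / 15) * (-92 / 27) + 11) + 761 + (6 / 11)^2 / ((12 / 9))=206556073 / 261360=790.31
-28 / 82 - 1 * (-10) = 396 / 41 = 9.66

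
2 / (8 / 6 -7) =-6 / 17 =-0.35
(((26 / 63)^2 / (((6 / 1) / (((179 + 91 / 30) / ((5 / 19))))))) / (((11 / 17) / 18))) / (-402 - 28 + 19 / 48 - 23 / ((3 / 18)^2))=-0.43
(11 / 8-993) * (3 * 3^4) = -1927719 / 8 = -240964.88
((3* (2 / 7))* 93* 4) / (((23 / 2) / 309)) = 1379376 / 161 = 8567.55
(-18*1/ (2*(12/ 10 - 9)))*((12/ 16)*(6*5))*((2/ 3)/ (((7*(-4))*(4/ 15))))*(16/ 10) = -675/ 182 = -3.71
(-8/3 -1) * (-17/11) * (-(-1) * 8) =45.33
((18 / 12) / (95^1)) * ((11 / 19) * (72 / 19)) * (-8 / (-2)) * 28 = 133056 / 34295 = 3.88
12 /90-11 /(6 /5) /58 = -43 /1740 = -0.02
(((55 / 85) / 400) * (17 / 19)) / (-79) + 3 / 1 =1801189 / 600400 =3.00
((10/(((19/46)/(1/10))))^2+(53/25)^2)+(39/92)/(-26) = 429248141/41515000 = 10.34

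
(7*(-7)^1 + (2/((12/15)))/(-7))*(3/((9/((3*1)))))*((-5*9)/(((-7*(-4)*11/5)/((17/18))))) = 293675/8624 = 34.05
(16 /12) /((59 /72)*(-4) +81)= 24 /1399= 0.02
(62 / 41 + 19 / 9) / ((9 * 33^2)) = 0.00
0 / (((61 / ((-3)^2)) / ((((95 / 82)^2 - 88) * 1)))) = 0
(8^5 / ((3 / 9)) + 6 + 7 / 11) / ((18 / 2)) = 1081417 / 99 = 10923.40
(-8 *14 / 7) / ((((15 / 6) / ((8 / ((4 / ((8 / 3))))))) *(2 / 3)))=-51.20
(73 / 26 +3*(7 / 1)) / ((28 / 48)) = 3714 / 91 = 40.81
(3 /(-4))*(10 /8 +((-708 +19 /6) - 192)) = 10747 /16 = 671.69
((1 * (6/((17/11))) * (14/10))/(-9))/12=-77/1530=-0.05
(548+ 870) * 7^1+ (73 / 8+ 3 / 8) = 19871 / 2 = 9935.50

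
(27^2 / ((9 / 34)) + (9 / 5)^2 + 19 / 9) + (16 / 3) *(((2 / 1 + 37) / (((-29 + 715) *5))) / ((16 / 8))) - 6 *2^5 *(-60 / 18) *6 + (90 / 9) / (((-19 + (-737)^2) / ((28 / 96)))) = 6599.38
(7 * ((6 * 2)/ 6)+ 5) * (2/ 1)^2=76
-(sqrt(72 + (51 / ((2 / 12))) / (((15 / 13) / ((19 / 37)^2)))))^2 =-971526 / 6845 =-141.93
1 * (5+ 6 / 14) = 38 / 7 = 5.43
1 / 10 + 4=41 / 10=4.10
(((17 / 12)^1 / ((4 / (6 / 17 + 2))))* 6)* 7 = 35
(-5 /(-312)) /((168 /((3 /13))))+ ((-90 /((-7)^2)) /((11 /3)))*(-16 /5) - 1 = 10545985 /17489472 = 0.60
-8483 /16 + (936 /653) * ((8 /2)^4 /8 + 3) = -5015239 /10448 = -480.02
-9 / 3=-3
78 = 78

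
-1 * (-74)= 74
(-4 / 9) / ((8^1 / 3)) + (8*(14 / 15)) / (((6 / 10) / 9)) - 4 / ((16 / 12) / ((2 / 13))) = 8687 / 78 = 111.37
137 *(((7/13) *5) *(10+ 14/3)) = 210980/39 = 5409.74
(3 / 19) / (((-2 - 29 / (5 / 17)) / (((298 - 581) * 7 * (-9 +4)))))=-148575 / 9557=-15.55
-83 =-83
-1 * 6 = -6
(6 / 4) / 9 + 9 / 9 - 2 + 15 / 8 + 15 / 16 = 1.98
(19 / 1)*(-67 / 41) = -1273 / 41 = -31.05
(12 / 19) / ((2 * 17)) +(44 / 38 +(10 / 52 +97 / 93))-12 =-394133 / 41106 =-9.59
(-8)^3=-512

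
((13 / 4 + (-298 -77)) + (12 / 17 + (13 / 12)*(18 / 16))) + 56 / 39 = -7815751 / 21216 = -368.39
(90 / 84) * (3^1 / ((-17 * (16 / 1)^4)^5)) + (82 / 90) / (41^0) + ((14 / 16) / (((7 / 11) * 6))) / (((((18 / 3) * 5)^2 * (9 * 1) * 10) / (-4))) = 665050356886745125330044365512058021 / 729942385117606769981112144887808000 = 0.91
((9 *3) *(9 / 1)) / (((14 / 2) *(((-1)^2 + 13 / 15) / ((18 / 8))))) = 32805 / 784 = 41.84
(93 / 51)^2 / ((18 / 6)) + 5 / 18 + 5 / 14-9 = -132122 / 18207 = -7.26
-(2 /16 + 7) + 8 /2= -25 /8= -3.12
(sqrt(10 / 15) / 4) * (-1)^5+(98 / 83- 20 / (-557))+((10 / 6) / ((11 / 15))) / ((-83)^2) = 1.01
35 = 35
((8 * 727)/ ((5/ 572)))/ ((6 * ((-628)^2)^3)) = 103961/ 57508115832764160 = 0.00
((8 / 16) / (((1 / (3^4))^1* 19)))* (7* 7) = 104.45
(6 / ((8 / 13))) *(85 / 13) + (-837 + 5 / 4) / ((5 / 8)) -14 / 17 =-433253 / 340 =-1274.27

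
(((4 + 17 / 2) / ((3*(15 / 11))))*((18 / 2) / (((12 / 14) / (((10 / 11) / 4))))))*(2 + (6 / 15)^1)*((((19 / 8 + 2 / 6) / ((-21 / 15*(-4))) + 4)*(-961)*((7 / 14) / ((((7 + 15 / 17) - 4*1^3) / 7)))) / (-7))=246116905 / 25344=9711.05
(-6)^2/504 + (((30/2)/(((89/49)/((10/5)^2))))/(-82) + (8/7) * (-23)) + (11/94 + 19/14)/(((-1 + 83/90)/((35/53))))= -4979958133/127255226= -39.13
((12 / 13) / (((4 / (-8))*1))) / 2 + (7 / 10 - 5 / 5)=-159 / 130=-1.22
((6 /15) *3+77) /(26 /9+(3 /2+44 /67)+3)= 9.72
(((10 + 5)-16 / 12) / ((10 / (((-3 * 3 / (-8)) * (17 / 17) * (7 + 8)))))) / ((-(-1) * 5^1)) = 369 / 80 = 4.61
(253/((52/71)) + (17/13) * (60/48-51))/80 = 729/208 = 3.50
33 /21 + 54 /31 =719 /217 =3.31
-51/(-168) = 17/56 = 0.30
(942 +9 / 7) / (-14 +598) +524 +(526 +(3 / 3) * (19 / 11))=47366705 / 44968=1053.34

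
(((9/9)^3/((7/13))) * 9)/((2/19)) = 2223/14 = 158.79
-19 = -19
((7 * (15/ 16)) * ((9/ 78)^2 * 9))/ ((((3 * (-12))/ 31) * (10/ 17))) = -99603/ 86528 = -1.15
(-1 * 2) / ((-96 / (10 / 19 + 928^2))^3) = 547594994241588081277 / 379275264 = 1443793060655.78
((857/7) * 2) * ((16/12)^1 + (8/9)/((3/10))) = 198824/189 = 1051.98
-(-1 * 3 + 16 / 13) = 23 / 13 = 1.77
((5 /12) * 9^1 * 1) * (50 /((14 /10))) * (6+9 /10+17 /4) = 83625 /56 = 1493.30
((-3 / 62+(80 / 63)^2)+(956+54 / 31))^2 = 55726265446476769 / 60554382084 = 920268.09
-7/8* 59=-413/8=-51.62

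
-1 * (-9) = 9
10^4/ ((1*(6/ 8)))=40000/ 3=13333.33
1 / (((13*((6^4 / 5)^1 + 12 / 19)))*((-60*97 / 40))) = -95 / 46689786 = -0.00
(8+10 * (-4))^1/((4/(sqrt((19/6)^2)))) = -76/3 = -25.33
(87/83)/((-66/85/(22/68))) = -145/332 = -0.44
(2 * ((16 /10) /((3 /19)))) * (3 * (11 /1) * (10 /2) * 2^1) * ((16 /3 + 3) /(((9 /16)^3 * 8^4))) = 76.45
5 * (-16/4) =-20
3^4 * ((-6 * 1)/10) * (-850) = 41310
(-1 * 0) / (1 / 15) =0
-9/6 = -3/2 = -1.50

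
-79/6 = -13.17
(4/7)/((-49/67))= -268/343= -0.78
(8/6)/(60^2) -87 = -234899/2700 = -87.00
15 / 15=1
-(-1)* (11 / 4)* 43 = 473 / 4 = 118.25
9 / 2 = 4.50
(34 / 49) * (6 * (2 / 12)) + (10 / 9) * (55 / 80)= 5143 / 3528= 1.46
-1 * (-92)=92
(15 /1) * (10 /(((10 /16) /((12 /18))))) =160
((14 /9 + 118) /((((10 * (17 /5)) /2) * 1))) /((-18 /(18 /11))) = -1076 /1683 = -0.64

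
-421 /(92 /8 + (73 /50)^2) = -1052500 /34079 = -30.88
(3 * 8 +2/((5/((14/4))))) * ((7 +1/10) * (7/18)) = 63119/900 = 70.13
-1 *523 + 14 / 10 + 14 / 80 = -521.42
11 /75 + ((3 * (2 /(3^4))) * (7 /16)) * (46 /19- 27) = -66677 /102600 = -0.65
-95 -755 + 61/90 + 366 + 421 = -5609/90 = -62.32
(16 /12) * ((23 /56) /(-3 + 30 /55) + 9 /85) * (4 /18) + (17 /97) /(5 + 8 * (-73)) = -150297682 /8120327355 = -0.02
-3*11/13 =-33/13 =-2.54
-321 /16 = -20.06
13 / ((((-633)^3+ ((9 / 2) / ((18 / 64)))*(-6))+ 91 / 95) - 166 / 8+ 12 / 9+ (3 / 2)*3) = -14820 / 289145321533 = -0.00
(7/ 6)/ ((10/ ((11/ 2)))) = 77/ 120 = 0.64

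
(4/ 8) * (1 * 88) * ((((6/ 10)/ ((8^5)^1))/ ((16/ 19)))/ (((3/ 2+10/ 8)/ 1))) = 57/ 163840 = 0.00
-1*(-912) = 912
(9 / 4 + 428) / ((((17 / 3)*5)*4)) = 5163 / 1360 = 3.80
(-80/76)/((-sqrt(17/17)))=20/19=1.05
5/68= 0.07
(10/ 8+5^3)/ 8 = 505/ 32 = 15.78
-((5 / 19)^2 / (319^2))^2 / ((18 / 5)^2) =-15625 / 437242275954308484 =-0.00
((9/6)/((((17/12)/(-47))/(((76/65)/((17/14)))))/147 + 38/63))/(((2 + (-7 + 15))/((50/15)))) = 14702352/17729909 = 0.83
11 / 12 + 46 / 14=353 / 84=4.20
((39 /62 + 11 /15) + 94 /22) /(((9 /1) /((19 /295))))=1095293 /27160650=0.04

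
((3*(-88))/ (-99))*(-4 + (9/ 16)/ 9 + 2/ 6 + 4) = 19/ 18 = 1.06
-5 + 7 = 2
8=8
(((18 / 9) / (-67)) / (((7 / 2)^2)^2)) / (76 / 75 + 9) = -2400 / 120811117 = -0.00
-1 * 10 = -10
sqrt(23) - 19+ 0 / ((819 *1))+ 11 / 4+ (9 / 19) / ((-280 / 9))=-11.47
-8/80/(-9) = 0.01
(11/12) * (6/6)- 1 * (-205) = 2471/12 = 205.92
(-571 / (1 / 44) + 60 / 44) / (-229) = 276349 / 2519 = 109.71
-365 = -365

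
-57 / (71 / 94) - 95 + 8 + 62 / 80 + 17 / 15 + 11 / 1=-1274221 / 8520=-149.56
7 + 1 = 8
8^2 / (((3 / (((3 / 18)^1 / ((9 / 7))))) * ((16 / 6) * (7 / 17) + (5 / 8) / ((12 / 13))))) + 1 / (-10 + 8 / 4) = 896629 / 625752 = 1.43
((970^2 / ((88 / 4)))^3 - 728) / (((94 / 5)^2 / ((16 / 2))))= 1770666014129.68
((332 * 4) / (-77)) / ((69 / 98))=-24.50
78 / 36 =13 / 6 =2.17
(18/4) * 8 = 36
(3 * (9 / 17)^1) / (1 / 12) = 324 / 17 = 19.06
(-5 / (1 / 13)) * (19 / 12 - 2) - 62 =-419 / 12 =-34.92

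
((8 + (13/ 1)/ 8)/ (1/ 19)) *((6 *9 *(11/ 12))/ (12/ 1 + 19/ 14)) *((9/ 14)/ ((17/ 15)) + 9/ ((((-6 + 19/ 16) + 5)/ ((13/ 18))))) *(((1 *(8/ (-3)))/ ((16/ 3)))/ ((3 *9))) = -36804691/ 83232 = -442.19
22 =22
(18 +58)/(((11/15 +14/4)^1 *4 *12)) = 95/254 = 0.37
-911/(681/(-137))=124807/681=183.27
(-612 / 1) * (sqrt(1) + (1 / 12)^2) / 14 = -2465 / 56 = -44.02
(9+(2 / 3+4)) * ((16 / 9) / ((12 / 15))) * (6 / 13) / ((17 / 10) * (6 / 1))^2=41000 / 304317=0.13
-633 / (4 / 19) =-12027 / 4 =-3006.75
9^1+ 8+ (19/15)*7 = 25.87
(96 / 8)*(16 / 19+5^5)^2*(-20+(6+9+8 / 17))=-3259216774044 / 6137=-531076547.83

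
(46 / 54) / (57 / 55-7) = -1265 / 8856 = -0.14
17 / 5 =3.40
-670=-670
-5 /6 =-0.83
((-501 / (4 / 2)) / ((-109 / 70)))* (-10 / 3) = -58450 / 109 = -536.24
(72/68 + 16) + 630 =647.06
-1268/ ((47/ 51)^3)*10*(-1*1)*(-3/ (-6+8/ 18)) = 4541439636/ 519115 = 8748.43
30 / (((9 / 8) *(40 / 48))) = 32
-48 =-48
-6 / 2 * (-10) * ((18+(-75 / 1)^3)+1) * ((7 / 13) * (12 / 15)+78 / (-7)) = 12336756864 / 91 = 135568756.75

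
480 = 480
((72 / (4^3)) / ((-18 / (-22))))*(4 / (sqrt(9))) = 11 / 6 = 1.83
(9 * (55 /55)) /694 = 0.01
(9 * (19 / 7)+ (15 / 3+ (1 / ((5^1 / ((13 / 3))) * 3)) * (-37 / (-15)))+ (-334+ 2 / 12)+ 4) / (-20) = 14.98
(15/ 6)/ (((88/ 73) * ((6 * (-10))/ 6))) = -73/ 352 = -0.21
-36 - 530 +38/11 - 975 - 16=-17089/11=-1553.55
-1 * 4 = -4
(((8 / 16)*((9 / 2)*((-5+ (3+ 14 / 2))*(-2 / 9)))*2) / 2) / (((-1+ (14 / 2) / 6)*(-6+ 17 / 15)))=225 / 73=3.08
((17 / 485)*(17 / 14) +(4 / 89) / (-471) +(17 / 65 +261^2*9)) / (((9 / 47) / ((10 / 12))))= 106621708600039729 / 39962053404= 2668073.82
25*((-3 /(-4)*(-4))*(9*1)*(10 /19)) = -6750 /19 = -355.26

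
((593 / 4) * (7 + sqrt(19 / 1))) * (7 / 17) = 4151 * sqrt(19) / 68 + 29057 / 68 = 693.39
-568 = -568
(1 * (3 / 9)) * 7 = 7 / 3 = 2.33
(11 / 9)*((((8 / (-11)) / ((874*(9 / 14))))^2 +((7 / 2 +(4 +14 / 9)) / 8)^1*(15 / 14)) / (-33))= -508475716709 / 11319963998112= -0.04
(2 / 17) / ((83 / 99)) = 198 / 1411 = 0.14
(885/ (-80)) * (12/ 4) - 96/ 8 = -723/ 16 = -45.19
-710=-710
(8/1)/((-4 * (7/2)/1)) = -4/7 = -0.57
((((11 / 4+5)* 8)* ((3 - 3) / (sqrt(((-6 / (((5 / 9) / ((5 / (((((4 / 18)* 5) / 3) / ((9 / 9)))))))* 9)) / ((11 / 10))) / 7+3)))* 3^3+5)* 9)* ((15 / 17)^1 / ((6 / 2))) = 225 / 17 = 13.24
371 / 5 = 74.20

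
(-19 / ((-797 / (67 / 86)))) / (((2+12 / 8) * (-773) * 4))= -1273 / 741761524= -0.00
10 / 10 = 1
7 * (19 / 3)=133 / 3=44.33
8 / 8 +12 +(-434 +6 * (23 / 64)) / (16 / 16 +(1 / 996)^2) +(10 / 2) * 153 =52829741 / 152618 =346.16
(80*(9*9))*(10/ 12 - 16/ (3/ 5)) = -167400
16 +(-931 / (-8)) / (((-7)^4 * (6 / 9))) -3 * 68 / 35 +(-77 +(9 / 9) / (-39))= -10209557 / 152880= -66.78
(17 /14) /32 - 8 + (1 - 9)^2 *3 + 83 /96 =184.90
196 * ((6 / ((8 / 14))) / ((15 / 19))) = 13034 / 5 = 2606.80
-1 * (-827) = 827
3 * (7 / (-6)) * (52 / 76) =-91 / 38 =-2.39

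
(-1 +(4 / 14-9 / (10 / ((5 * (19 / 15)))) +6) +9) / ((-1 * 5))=-601 / 350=-1.72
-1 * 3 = -3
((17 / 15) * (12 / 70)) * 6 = 204 / 175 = 1.17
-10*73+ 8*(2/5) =-3634/5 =-726.80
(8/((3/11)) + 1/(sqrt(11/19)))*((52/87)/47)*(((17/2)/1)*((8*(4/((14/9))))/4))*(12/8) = 7956*sqrt(209)/104951 + 233376/9541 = 25.56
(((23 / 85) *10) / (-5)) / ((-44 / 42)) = 483 / 935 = 0.52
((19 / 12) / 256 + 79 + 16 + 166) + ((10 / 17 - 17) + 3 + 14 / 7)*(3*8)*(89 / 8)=-145492669 / 52224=-2785.93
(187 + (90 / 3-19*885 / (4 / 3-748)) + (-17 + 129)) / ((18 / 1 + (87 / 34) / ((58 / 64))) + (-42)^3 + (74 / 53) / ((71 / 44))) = -10074217051 / 2122667005312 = -0.00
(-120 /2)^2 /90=40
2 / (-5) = -2 / 5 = -0.40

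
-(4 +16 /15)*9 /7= -6.51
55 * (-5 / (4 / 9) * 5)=-12375 / 4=-3093.75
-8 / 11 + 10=102 / 11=9.27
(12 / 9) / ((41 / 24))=32 / 41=0.78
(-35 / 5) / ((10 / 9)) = -63 / 10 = -6.30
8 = 8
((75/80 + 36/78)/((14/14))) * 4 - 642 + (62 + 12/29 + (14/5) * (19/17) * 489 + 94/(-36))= 1100185693/1153620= 953.68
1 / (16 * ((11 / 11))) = 1 / 16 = 0.06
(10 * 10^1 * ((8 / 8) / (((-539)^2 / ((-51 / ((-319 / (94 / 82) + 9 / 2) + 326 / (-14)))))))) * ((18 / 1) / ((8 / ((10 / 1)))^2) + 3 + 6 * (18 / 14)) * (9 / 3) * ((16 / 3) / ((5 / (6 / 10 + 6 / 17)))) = 397450800 / 56787268307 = 0.01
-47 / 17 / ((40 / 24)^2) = -423 / 425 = -1.00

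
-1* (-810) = 810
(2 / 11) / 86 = 1 / 473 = 0.00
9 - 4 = 5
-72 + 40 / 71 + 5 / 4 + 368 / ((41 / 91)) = 746.59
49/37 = 1.32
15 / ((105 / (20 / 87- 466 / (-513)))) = 16934 / 104139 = 0.16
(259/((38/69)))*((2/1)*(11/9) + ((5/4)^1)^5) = 301739921/116736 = 2584.81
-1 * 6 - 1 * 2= -8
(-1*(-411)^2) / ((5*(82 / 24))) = -2027052 / 205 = -9888.06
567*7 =3969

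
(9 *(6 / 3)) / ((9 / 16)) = 32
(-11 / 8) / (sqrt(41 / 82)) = -11*sqrt(2) / 8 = -1.94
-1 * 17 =-17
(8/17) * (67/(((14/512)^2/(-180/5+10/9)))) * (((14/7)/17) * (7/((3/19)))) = -419138895872/54621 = -7673585.18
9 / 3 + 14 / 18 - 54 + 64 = 13.78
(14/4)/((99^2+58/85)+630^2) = 595/69139286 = 0.00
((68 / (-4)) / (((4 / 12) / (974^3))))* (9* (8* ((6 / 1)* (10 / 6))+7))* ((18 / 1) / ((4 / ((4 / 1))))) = -664173148708656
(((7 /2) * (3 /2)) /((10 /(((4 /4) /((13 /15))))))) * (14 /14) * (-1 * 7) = -4.24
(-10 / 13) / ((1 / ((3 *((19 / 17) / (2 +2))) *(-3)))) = 1.93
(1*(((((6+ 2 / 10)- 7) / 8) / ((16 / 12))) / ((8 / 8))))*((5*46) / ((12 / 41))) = -943 / 16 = -58.94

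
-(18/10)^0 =-1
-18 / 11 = -1.64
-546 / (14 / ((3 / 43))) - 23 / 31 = -4616 / 1333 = -3.46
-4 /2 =-2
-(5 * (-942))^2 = -22184100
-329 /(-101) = 329 /101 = 3.26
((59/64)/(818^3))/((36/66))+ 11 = 2311978657417/210179877888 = 11.00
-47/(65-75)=47/10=4.70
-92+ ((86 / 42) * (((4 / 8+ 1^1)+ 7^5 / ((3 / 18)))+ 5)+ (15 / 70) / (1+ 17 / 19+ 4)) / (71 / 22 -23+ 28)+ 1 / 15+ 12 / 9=25008.77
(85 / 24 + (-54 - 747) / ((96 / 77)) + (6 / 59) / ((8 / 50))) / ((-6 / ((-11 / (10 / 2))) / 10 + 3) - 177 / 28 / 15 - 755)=1391883955 / 1640165544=0.85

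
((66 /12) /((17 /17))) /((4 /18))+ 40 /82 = 4139 /164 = 25.24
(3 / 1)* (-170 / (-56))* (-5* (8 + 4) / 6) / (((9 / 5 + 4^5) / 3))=-19125 / 71806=-0.27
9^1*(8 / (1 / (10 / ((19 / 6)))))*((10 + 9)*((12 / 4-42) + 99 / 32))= -155115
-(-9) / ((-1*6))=-3 / 2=-1.50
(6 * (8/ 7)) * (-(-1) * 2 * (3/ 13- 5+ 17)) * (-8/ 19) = -122112/ 1729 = -70.63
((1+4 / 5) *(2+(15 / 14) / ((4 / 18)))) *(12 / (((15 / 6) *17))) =10314 / 2975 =3.47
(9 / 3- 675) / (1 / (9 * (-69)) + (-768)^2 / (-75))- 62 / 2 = -3774468583 / 122093593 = -30.91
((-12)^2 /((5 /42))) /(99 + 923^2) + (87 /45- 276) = -875667241 /3195105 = -274.07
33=33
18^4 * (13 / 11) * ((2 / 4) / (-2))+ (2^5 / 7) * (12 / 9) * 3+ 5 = -2386411 / 77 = -30992.35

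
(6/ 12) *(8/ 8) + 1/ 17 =19/ 34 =0.56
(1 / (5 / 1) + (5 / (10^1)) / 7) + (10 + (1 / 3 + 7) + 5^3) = 29947 / 210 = 142.60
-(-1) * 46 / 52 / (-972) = -23 / 25272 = -0.00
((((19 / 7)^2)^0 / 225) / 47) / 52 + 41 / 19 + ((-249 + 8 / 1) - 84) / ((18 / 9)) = -1675270331 / 10448100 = -160.34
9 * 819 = 7371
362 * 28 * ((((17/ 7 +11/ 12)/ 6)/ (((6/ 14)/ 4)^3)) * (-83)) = -92669555776/ 243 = -381356196.61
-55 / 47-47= -2264 / 47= -48.17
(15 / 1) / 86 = 0.17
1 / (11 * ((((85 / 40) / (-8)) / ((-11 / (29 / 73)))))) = 4672 / 493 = 9.48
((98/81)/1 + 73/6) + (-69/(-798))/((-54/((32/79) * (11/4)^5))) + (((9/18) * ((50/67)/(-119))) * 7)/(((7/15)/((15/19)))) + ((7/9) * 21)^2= 34743936335579/124078760064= 280.02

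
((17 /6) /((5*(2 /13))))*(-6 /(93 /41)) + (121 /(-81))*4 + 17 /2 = -90626 /12555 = -7.22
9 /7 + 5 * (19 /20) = 6.04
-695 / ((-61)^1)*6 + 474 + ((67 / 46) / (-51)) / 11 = 853761617 / 1574166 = 542.36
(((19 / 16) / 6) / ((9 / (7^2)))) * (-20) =-21.55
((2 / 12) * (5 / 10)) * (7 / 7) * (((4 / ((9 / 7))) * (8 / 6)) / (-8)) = -7 / 162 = -0.04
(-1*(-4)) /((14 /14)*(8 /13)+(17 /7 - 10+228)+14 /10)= 455 /25303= 0.02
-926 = -926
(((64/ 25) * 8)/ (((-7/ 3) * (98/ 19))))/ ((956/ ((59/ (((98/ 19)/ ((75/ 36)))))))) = -170392/ 4016873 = -0.04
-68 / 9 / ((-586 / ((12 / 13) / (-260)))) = -34 / 742755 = -0.00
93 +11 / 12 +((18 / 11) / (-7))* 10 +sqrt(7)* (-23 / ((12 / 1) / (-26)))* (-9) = 84619 / 924 - 897* sqrt(7) / 2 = -1095.04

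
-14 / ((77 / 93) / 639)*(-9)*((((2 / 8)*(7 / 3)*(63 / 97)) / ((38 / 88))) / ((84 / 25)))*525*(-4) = -98277401250 / 1843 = -53324688.69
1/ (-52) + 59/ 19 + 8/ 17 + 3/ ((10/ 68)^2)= 59741953/ 419900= 142.28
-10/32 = -5/16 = -0.31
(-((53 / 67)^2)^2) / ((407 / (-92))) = 725924252 / 8201506247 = 0.09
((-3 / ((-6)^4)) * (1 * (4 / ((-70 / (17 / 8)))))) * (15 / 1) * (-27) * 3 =-153 / 448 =-0.34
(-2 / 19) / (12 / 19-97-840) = 2 / 17791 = 0.00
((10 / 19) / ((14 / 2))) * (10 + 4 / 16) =205 / 266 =0.77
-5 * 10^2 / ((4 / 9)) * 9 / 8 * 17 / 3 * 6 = -43031.25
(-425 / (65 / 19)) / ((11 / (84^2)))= -11395440 / 143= -79688.39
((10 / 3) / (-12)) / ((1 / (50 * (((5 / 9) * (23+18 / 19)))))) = -284375 / 1539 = -184.78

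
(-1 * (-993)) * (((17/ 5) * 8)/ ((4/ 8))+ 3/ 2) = 555087/ 10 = 55508.70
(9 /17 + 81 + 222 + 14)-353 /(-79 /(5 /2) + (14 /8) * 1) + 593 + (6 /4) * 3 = 18813307 /20298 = 926.86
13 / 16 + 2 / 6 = 55 / 48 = 1.15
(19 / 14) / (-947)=-19 / 13258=-0.00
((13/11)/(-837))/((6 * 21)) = -13/1160082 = -0.00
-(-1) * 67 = 67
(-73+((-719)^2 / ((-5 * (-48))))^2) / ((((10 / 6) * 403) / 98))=13094979065329 / 19344000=676953.01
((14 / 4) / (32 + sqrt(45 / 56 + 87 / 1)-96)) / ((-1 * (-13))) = -12544 / 2917967-7 * sqrt(68838) / 2917967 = -0.00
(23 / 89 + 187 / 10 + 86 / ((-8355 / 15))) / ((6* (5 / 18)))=27965163 / 2478650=11.28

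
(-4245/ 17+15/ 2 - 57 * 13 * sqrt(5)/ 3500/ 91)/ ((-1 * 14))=57 * sqrt(5)/ 343000+8235/ 476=17.30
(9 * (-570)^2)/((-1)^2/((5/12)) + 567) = 4873500/949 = 5135.41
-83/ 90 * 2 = -83/ 45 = -1.84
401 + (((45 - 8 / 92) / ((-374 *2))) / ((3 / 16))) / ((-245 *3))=3802969837 / 9483705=401.00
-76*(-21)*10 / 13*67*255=272676600 / 13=20975123.08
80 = 80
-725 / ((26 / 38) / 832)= -881600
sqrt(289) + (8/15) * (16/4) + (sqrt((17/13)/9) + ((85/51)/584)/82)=sqrt(221)/39 + 13743881/718320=19.51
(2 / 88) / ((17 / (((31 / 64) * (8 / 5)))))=31 / 29920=0.00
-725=-725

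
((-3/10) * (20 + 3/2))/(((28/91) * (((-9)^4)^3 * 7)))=-559/52720180143120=-0.00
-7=-7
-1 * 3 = -3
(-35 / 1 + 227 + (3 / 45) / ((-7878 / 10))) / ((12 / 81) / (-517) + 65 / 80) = 56304104208 / 238182139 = 236.39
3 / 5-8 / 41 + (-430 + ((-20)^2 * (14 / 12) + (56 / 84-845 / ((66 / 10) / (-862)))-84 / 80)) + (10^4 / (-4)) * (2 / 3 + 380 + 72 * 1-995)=39676241783 / 27060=1466232.14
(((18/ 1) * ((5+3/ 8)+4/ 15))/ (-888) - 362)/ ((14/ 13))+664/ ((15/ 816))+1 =2965972767/ 82880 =35786.35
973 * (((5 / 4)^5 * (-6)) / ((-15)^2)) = -121625 / 1536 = -79.18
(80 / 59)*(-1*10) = -800 / 59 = -13.56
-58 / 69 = -0.84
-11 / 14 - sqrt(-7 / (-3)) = -sqrt(21) / 3 - 11 / 14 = -2.31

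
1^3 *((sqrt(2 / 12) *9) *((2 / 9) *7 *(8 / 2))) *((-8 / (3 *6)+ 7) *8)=13216 *sqrt(6) / 27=1198.98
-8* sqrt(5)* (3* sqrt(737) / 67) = -24* sqrt(3685) / 67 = -21.74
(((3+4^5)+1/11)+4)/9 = 11342/99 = 114.57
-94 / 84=-47 / 42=-1.12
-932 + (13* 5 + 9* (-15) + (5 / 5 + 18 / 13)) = -12995 / 13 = -999.62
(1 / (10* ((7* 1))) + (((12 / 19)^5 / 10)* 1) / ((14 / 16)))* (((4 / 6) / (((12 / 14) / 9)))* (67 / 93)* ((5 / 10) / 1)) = 59854517 / 921108828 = 0.06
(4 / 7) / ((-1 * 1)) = -4 / 7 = -0.57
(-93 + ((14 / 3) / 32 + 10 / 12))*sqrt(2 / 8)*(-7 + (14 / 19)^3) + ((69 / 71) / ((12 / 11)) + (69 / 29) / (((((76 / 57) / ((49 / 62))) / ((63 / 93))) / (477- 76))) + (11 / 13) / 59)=687213469803839677 / 999325878743712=687.68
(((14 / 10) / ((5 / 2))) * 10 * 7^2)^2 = 1882384 / 25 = 75295.36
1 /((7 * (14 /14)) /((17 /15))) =17 /105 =0.16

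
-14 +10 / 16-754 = -6139 / 8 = -767.38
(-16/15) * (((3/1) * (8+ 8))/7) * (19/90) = -2432/1575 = -1.54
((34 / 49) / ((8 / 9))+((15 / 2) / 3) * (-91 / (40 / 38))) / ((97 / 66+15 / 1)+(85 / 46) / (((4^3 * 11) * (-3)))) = -1025135760 / 78398971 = -13.08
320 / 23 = 13.91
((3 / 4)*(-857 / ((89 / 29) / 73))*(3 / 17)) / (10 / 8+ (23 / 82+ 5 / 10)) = -74385029 / 55981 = -1328.75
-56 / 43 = -1.30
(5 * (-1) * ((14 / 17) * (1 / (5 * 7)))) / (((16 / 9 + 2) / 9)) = -81 / 289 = -0.28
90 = 90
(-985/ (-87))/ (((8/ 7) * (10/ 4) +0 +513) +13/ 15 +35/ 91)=448175/ 20469737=0.02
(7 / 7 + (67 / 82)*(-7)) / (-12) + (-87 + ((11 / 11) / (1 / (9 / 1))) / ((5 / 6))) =-75.81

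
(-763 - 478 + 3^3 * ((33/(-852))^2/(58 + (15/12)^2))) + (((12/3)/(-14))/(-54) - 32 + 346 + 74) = -774492815305/907969797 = -852.99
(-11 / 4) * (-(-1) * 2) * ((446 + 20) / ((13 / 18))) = -46134 / 13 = -3548.77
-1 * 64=-64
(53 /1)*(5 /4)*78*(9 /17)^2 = 837135 /578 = 1448.33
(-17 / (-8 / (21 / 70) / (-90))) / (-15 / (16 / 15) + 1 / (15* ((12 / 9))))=4590 / 1121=4.09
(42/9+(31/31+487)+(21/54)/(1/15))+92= 1181/2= 590.50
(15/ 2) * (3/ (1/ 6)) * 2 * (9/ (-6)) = -405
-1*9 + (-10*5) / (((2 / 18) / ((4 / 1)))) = -1809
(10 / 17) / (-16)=-5 / 136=-0.04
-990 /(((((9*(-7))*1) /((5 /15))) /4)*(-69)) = -440 /1449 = -0.30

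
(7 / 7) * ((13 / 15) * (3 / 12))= 13 / 60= 0.22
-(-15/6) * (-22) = -55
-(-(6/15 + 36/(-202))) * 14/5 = 1568/2525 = 0.62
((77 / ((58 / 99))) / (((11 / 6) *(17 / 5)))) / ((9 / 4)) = 4620 / 493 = 9.37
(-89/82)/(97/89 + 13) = -7921/102828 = -0.08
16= 16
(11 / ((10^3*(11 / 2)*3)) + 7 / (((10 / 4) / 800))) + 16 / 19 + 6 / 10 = 63881119 / 28500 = 2241.44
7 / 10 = 0.70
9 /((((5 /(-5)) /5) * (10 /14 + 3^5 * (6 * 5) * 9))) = -0.00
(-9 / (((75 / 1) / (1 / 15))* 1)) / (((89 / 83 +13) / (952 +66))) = -42247 / 73000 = -0.58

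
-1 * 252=-252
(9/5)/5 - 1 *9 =-216/25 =-8.64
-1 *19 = -19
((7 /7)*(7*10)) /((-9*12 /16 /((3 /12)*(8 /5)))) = -112 /27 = -4.15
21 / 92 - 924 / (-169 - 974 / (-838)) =5.73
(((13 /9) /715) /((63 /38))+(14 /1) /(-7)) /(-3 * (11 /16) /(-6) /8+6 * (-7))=15956992 /334958085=0.05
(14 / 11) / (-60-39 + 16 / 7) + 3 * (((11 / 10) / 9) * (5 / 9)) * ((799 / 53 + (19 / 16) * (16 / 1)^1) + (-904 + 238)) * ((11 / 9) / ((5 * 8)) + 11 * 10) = -9056285089297 / 639399420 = -14163.74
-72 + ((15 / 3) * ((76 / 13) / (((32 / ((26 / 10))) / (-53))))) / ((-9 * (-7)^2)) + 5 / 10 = -251245 / 3528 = -71.21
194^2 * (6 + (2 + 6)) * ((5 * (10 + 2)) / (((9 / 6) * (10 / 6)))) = 12645696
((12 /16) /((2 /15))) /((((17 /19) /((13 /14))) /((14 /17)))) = 4.81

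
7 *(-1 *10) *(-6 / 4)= 105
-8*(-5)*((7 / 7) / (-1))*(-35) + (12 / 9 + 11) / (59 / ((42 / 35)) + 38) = 732274 / 523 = 1400.14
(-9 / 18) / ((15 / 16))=-0.53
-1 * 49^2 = -2401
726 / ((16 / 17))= 6171 / 8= 771.38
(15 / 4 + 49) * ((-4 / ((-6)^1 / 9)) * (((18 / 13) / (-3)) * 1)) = -1899 / 13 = -146.08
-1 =-1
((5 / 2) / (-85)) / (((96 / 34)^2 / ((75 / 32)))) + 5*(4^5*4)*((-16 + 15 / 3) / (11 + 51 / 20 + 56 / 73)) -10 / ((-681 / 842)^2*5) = -2499621630219850981 / 158826433462272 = -15738.07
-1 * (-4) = 4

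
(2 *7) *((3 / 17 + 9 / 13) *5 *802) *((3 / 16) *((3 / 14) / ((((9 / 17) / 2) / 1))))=96240 / 13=7403.08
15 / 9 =5 / 3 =1.67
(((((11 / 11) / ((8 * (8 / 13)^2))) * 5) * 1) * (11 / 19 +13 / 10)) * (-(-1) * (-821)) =-49533393 / 19456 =-2545.92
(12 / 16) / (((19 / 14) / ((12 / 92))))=63 / 874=0.07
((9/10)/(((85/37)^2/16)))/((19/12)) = 1182816/686375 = 1.72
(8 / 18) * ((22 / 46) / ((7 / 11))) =484 / 1449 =0.33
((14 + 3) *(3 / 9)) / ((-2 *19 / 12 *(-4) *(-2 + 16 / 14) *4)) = -119 / 912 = -0.13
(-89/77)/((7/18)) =-1602/539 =-2.97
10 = 10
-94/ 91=-1.03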